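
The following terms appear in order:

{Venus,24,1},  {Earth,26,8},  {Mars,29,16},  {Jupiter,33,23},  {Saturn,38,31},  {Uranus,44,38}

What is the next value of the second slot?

Second slot goes 24, 26, 29, 33, 38, 44 → 51 (differences are 2, 3, 4, … (increasing by 1 each time)).

51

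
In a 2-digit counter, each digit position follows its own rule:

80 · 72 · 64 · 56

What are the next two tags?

48, 30

First digit — −1 each step, mod 10: 8, 7, 6, 5 → 4 → 3.
Second digit: 0, 2, 4, 6 → 8 → 0 (+2 each step, mod 10).
Putting the parts together: 48 and then 30.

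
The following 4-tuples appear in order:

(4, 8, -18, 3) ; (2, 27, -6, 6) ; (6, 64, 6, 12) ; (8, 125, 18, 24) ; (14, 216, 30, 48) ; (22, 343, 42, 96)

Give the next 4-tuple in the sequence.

(36, 512, 54, 192)

First part goes 4, 2, 6, 8, 14, 22 → 36 (each term is the sum of the two before it).
For the second part, perfect cubes: 2³, 3³, 4³, …: 8, 27, 64, 125, 216, 343 → 512.
Third part — +12 each step: -18, -6, 6, 18, 30, 42 → 54.
Fourth part: ×2 each step, so 3, 6, 12, 24, 48, 96 → 192.
So the next 4-tuple is (36, 512, 54, 192).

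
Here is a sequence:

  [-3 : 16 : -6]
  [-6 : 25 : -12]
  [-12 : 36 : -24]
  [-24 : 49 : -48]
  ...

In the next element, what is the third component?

-96

First component: -3, -6, -12, -24 → -48 (×2 each step).
Third component: -6, -12, -24, -48 → -96 (always 2 × the first component).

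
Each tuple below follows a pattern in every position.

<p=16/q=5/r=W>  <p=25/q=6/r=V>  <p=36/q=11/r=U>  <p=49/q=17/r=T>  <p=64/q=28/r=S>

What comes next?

<p=81/q=45/r=R>

For the p, perfect squares: 4², 5², 6², …: 16, 25, 36, 49, 64 → 81.
Q: 5, 6, 11, 17, 28 → 45 (each term is the sum of the two before it).
R: letters move back 1 place in the alphabet; W, V, U, T, S → R.
So the next tuple is <p=81/q=45/r=R>.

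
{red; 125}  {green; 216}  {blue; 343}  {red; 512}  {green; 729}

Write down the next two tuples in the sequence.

{blue; 1000}, {red; 1331}

Colour: repeats red → green → blue; red, green, blue, red, green → blue → red.
Second part — perfect cubes: 5³, 6³, 7³, …: 125, 216, 343, 512, 729 → 1000 → 1331.
So the next two tuples are {blue; 1000} and {red; 1331}.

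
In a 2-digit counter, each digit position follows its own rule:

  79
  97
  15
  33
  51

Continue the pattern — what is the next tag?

79

First digit: 7, 9, 1, 3, 5 → 7 (+2 each step, mod 10).
For the second digit, −2 each step, mod 10: 9, 7, 5, 3, 1 → 9.
So the next tag is 79.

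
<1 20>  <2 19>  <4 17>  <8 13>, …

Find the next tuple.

First part — ×2 each step: 1, 2, 4, 8 → 16.
Second part: together with the first part always sums to 21; 20, 19, 17, 13 → 5.
So the next tuple is <16 5>.

<16 5>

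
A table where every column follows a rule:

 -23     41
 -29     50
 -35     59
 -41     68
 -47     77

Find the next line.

For the first component, −6 each step: -23, -29, -35, -41, -47 → -53.
Second component — +9 each step: 41, 50, 59, 68, 77 → 86.
Putting it together: -53  86.

-53  86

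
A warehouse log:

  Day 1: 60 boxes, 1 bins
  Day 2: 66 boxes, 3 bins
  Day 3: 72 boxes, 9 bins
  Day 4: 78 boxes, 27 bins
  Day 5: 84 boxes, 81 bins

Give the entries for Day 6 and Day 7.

90 boxes, 243 bins; 96 boxes, 729 bins

Boxes: +6 each step; 60, 66, 72, 78, 84 → 90 → 96.
Bins: 1, 3, 9, 27, 81 → 243 → 729 (×3 each step).
Putting the parts together: 90 boxes, 243 bins and then 96 boxes, 729 bins.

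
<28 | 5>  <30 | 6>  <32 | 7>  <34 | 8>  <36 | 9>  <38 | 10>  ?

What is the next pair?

For the first coordinate, +2 each step: 28, 30, 32, 34, 36, 38 → 40.
Second coordinate: +1 each step; 5, 6, 7, 8, 9, 10 → 11.
Combining the parts gives <40 | 11>.

<40 | 11>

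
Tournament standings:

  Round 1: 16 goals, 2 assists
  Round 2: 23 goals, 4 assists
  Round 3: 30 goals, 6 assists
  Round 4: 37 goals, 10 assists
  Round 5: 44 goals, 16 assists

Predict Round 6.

51 goals, 26 assists

For the goals, +7 each step: 16, 23, 30, 37, 44 → 51.
Assists goes 2, 4, 6, 10, 16 → 26 (each term is the sum of the two before it).
So the next record is 51 goals, 26 assists.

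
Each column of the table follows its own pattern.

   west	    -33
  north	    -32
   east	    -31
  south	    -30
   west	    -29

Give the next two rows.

north  -28; east  -27

Direction — repeats west → north → east → south: west, north, east, south, west → north → east.
Second component goes -33, -32, -31, -30, -29 → -28 → -27 (+1 each step).
So the next two rows are north  -28 and east  -27.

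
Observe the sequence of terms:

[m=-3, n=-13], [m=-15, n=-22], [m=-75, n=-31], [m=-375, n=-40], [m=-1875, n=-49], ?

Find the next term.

[m=-9375, n=-58]

M: ×5 each step, so -3, -15, -75, -375, -1875 → -9375.
For the n, −9 each step: -13, -22, -31, -40, -49 → -58.
So the next term is [m=-9375, n=-58].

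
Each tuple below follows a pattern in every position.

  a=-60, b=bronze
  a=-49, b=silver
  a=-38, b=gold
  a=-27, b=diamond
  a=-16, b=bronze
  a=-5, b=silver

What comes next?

For the a, +11 each step: -60, -49, -38, -27, -16, -5 → 6.
B goes bronze, silver, gold, diamond, bronze, silver → gold (repeats bronze → silver → gold → diamond).
So the next tuple is a=6, b=gold.

a=6, b=gold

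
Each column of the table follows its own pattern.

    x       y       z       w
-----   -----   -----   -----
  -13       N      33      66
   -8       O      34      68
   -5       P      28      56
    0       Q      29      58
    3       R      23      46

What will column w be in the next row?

48

For the column z, alternating steps +1, −6, +1, −6, …: 33, 34, 28, 29, 23 → 24.
Column w: 66, 68, 56, 58, 46 → 48 (always 2 × the column z).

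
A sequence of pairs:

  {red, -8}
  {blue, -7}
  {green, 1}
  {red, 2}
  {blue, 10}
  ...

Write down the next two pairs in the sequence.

Colour: repeats red → blue → green, so red, blue, green, red, blue → green → red.
Second coordinate: alternating steps +1, +8, +1, +8, …; -8, -7, 1, 2, 10 → 11 → 19.
Putting the parts together: {green, 11} and then {red, 19}.

{green, 11}, {red, 19}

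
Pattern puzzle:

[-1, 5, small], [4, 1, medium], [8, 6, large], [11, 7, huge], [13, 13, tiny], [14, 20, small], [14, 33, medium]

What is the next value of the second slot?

53

Second slot — each term is the sum of the two before it: 5, 1, 6, 7, 13, 20, 33 → 53.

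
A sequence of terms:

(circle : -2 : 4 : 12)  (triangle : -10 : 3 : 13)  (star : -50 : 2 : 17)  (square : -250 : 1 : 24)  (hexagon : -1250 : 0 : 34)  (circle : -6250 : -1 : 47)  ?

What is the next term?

(triangle : -31250 : -2 : 63)

Shape: repeats circle → triangle → star → square → hexagon; circle, triangle, star, square, hexagon, circle → triangle.
Second component — ×5 each step: -2, -10, -50, -250, -1250, -6250 → -31250.
Third component: 4, 3, 2, 1, 0, -1 → -2 (−1 each step).
Fourth component: differences are 1, 4, 7, … (increasing by 3 each time); 12, 13, 17, 24, 34, 47 → 63.
Putting it together: (triangle : -31250 : -2 : 63).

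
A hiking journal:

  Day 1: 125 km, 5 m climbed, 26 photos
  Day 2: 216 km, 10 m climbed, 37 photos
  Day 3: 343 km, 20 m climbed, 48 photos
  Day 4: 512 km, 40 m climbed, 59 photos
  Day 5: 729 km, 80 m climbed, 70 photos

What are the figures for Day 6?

1000 km, 160 m climbed, 81 photos

Km: perfect cubes: 5³, 6³, 7³, …; 125, 216, 343, 512, 729 → 1000.
M climbed: ×2 each step, so 5, 10, 20, 40, 80 → 160.
Photos — +11 each step: 26, 37, 48, 59, 70 → 81.
Putting it together: 1000 km, 160 m climbed, 81 photos.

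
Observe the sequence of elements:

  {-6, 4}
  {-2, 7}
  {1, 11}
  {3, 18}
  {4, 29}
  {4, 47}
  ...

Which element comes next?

{3, 76}

For the first part, differences are 4, 3, 2, … (decreasing by 1 each time): -6, -2, 1, 3, 4, 4 → 3.
Second part goes 4, 7, 11, 18, 29, 47 → 76 (each term is the sum of the two before it).
So the next element is {3, 76}.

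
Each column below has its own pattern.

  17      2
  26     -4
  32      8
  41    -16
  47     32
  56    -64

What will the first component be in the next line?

62

First component: 17, 26, 32, 41, 47, 56 → 62 (alternating steps +9, +6, +9, +6, …).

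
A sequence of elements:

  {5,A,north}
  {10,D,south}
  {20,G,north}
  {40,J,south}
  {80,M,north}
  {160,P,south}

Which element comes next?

{320,S,north}

For the first value, ×2 each step: 5, 10, 20, 40, 80, 160 → 320.
Letter — letters move forward 3 places in the alphabet: A, D, G, J, M, P → S.
Direction — alternates north ↔ south: north, south, north, south, north, south → north.
Combining the parts gives {320,S,north}.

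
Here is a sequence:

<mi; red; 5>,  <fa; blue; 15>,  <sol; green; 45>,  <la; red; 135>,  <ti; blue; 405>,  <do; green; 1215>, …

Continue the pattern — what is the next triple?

<re; red; 3645>

Note: mi, fa, sol, la, ti, do → re (runs through the solfège scale do→ti).
Colour: repeats red → blue → green, so red, blue, green, red, blue, green → red.
Third part — ×3 each step: 5, 15, 45, 135, 405, 1215 → 3645.
So the next triple is <re; red; 3645>.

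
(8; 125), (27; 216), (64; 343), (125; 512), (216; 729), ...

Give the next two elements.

(343; 1000), (512; 1331)

First slot goes 8, 27, 64, 125, 216 → 343 → 512 (perfect cubes: 2³, 3³, 4³, …).
Second slot: perfect cubes: 5³, 6³, 7³, …, so 125, 216, 343, 512, 729 → 1000 → 1331.
So the next two elements are (343; 1000) and (512; 1331).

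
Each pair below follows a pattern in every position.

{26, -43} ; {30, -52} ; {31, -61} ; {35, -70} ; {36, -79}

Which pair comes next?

First slot: 26, 30, 31, 35, 36 → 40 (alternating steps +4, +1, +4, +1, …).
Second slot goes -43, -52, -61, -70, -79 → -88 (−9 each step).
Combining the parts gives {40, -88}.

{40, -88}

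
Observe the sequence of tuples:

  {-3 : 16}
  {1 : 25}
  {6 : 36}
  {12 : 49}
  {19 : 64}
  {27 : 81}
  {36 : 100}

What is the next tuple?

First part goes -3, 1, 6, 12, 19, 27, 36 → 46 (differences are 4, 5, 6, … (increasing by 1 each time)).
Second part: 16, 25, 36, 49, 64, 81, 100 → 121 (perfect squares: 4², 5², 6², …).
Combining the parts gives {46 : 121}.

{46 : 121}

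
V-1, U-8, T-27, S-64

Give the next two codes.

Letter: letters move back 1 place in the alphabet, so V, U, T, S → R → Q.
Second component — perfect cubes: 1³, 2³, 3³, …: 1, 8, 27, 64 → 125 → 216.
So the next two codes are R-125 and Q-216.

R-125 then Q-216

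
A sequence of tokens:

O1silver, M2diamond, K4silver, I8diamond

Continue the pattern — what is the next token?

Letter goes O, M, K, I → G (letters move back 2 places in the alphabet).
Second component — ×2 each step: 1, 2, 4, 8 → 16.
Rank goes silver, diamond, silver, diamond → silver (alternates silver ↔ diamond).
Combining the parts gives G16silver.

G16silver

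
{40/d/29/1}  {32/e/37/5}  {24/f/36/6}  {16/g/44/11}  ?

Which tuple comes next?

First component goes 40, 32, 24, 16 → 8 (−8 each step).
Letter: letters move forward 1 place in the alphabet, so d, e, f, g → h.
Third component: alternating steps +8, −1, +8, −1, …, so 29, 37, 36, 44 → 43.
Fourth component — each term is the sum of the two before it: 1, 5, 6, 11 → 17.
Combining the parts gives {8/h/43/17}.

{8/h/43/17}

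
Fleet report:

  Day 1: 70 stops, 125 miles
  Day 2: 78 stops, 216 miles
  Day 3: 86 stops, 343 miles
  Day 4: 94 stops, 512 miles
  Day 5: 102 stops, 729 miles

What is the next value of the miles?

Miles: perfect cubes: 5³, 6³, 7³, …; 125, 216, 343, 512, 729 → 1000.

1000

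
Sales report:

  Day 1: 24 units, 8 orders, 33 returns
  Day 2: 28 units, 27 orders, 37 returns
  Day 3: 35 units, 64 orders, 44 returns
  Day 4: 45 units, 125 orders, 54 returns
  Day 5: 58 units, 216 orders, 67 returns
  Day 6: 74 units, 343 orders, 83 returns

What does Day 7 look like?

Units: 24, 28, 35, 45, 58, 74 → 93 (differences are 4, 7, 10, … (increasing by 3 each time)).
Orders goes 8, 27, 64, 125, 216, 343 → 512 (perfect cubes: 2³, 3³, 4³, …).
Returns: always 9 more than the units, so 33, 37, 44, 54, 67, 83 → 102.
Putting it together: 93 units, 512 orders, 102 returns.

93 units, 512 orders, 102 returns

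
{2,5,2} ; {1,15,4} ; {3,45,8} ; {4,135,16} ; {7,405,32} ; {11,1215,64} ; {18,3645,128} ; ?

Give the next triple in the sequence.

{29,10935,256}

First slot: each term is the sum of the two before it, so 2, 1, 3, 4, 7, 11, 18 → 29.
Second slot — ×3 each step: 5, 15, 45, 135, 405, 1215, 3645 → 10935.
Third slot: 2, 4, 8, 16, 32, 64, 128 → 256 (×2 each step).
Combining the parts gives {29,10935,256}.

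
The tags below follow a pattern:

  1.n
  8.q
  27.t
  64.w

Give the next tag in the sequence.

First component: perfect cubes: 1³, 2³, 3³, …; 1, 8, 27, 64 → 125.
Letter: n, q, t, w → z (letters move forward 3 places in the alphabet).
Combining the parts gives 125.z.

125.z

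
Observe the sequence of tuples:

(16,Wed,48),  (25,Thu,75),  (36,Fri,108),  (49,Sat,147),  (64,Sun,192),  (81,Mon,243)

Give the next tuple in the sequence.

(100,Tue,300)

First value: perfect squares: 4², 5², 6², …, so 16, 25, 36, 49, 64, 81 → 100.
Day — runs through the weekdays Mon→Sun: Wed, Thu, Fri, Sat, Sun, Mon → Tue.
Third value: always 3 × the first value, so 48, 75, 108, 147, 192, 243 → 300.
So the next tuple is (100,Tue,300).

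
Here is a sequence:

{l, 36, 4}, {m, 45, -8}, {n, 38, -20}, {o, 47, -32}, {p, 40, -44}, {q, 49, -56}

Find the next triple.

{r, 42, -68}

Letter: l, m, n, o, p, q → r (letters move forward 1 place in the alphabet).
Second coordinate: 36, 45, 38, 47, 40, 49 → 42 (alternating steps +9, −7, +9, −7, …).
Third coordinate — −12 each step: 4, -8, -20, -32, -44, -56 → -68.
Putting it together: {r, 42, -68}.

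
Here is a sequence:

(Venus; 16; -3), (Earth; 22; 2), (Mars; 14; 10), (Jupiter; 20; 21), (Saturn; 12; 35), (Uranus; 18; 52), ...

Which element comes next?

(Neptune; 10; 72)

Planet goes Venus, Earth, Mars, Jupiter, Saturn, Uranus → Neptune (runs through the planets Mercury→Neptune).
For the second slot, alternating steps +6, −8, +6, −8, …: 16, 22, 14, 20, 12, 18 → 10.
Third slot — differences are 5, 8, 11, … (increasing by 3 each time): -3, 2, 10, 21, 35, 52 → 72.
Combining the parts gives (Neptune; 10; 72).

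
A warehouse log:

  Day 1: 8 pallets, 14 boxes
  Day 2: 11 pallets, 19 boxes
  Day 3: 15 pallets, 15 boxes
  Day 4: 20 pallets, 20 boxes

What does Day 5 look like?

Pallets goes 8, 11, 15, 20 → 26 (differences are 3, 4, 5, … (increasing by 1 each time)).
Boxes goes 14, 19, 15, 20 → 16 (alternating steps +5, −4, +5, −4, …).
So the next record is 26 pallets, 16 boxes.

26 pallets, 16 boxes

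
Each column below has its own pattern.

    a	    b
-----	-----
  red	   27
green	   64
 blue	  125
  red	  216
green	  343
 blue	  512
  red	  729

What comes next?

Column a: repeats red → green → blue, so red, green, blue, red, green, blue, red → green.
Column b — perfect cubes: 3³, 4³, 5³, …: 27, 64, 125, 216, 343, 512, 729 → 1000.
So the next row is green  1000.

green  1000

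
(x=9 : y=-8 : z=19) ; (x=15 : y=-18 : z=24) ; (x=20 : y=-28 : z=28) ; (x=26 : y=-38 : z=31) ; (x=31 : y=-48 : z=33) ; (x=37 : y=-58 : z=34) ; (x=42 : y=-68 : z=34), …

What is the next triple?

X: 9, 15, 20, 26, 31, 37, 42 → 48 (alternating steps +6, +5, +6, +5, …).
Y: −10 each step, so -8, -18, -28, -38, -48, -58, -68 → -78.
Z: 19, 24, 28, 31, 33, 34, 34 → 33 (differences are 5, 4, 3, … (decreasing by 1 each time)).
So the next triple is (x=48 : y=-78 : z=33).

(x=48 : y=-78 : z=33)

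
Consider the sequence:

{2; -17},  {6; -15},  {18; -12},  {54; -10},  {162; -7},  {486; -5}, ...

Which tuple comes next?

For the first slot, ×3 each step: 2, 6, 18, 54, 162, 486 → 1458.
Second slot: alternating steps +2, +3, +2, +3, …; -17, -15, -12, -10, -7, -5 → -2.
So the next tuple is {1458; -2}.

{1458; -2}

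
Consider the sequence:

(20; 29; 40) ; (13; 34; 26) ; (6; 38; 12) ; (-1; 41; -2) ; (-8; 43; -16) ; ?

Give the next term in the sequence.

(-15; 44; -30)

First part — −7 each step: 20, 13, 6, -1, -8 → -15.
Second part: 29, 34, 38, 41, 43 → 44 (differences are 5, 4, 3, … (decreasing by 1 each time)).
For the third part, always 2 × the first part: 40, 26, 12, -2, -16 → -30.
So the next term is (-15; 44; -30).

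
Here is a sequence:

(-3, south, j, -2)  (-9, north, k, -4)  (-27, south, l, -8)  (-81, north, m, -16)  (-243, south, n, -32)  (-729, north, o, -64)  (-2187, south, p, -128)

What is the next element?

For the first part, ×3 each step: -3, -9, -27, -81, -243, -729, -2187 → -6561.
Direction: alternates south ↔ north, so south, north, south, north, south, north, south → north.
Letter — letters move forward 1 place in the alphabet: j, k, l, m, n, o, p → q.
Fourth part: ×2 each step, so -2, -4, -8, -16, -32, -64, -128 → -256.
Putting it together: (-6561, north, q, -256).

(-6561, north, q, -256)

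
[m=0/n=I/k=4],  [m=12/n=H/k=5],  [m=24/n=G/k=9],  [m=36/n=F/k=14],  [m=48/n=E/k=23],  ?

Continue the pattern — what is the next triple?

M — +12 each step: 0, 12, 24, 36, 48 → 60.
N: letters move back 1 place in the alphabet, so I, H, G, F, E → D.
For the k, each term is the sum of the two before it: 4, 5, 9, 14, 23 → 37.
Putting it together: [m=60/n=D/k=37].

[m=60/n=D/k=37]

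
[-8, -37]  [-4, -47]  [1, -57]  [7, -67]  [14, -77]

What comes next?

For the first coordinate, differences are 4, 5, 6, … (increasing by 1 each time): -8, -4, 1, 7, 14 → 22.
Second coordinate: −10 each step, so -37, -47, -57, -67, -77 → -87.
Putting it together: [22, -87].

[22, -87]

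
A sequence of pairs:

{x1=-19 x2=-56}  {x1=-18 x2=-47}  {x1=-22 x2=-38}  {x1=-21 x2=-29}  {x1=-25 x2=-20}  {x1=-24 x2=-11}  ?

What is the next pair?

{x1=-28 x2=-2}

X1: alternating steps +1, −4, +1, −4, …; -19, -18, -22, -21, -25, -24 → -28.
X2 — +9 each step: -56, -47, -38, -29, -20, -11 → -2.
So the next pair is {x1=-28 x2=-2}.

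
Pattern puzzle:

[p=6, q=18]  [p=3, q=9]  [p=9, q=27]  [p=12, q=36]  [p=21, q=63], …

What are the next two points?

[p=33, q=99], [p=54, q=162]

For the p, each term is the sum of the two before it: 6, 3, 9, 12, 21 → 33 → 54.
Q: always 3 × the p, so 18, 9, 27, 36, 63 → 99 → 162.
So the next two points are [p=33, q=99] and [p=54, q=162].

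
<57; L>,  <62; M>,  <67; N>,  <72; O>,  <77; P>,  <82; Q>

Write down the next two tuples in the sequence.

<87; R>, <92; S>

For the first entry, +5 each step: 57, 62, 67, 72, 77, 82 → 87 → 92.
For the letter, letters move forward 1 place in the alphabet: L, M, N, O, P, Q → R → S.
So the next two tuples are <87; R> and <92; S>.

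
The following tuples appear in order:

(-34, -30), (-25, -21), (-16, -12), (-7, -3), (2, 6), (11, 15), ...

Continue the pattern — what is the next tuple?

For the first component, +9 each step: -34, -25, -16, -7, 2, 11 → 20.
For the second component, always 4 more than the first component: -30, -21, -12, -3, 6, 15 → 24.
Combining the parts gives (20, 24).

(20, 24)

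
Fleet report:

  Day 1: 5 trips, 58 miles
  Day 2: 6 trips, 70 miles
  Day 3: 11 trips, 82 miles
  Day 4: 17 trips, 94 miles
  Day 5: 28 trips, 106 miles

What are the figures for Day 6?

Trips: each term is the sum of the two before it; 5, 6, 11, 17, 28 → 45.
Miles: 58, 70, 82, 94, 106 → 118 (+12 each step).
Putting it together: 45 trips, 118 miles.

45 trips, 118 miles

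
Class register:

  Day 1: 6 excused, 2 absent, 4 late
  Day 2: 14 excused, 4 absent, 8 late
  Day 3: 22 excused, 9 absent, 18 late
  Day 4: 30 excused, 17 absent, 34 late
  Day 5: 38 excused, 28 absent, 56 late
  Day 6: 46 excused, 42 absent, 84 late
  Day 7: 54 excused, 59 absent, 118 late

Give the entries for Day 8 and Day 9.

62 excused, 79 absent, 158 late; 70 excused, 102 absent, 204 late

Excused goes 6, 14, 22, 30, 38, 46, 54 → 62 → 70 (+8 each step).
Absent: differences are 2, 5, 8, … (increasing by 3 each time); 2, 4, 9, 17, 28, 42, 59 → 79 → 102.
Late: always 2 × the absent, so 4, 8, 18, 34, 56, 84, 118 → 158 → 204.
So the next two lines are 62 excused, 79 absent, 158 late and 70 excused, 102 absent, 204 late.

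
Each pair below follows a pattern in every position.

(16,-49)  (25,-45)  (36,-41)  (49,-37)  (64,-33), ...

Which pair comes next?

First value: perfect squares: 4², 5², 6², …, so 16, 25, 36, 49, 64 → 81.
Second value — +4 each step: -49, -45, -41, -37, -33 → -29.
So the next pair is (81,-29).

(81,-29)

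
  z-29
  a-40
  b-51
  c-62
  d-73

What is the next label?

e-84

Letter: letters move forward 1 place in the alphabet, wrapping Z→A; z, a, b, c, d → e.
Second component: +11 each step; 29, 40, 51, 62, 73 → 84.
So the next label is e-84.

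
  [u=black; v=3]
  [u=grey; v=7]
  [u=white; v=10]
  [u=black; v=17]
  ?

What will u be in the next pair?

grey

U goes black, grey, white, black → grey (repeats black → grey → white).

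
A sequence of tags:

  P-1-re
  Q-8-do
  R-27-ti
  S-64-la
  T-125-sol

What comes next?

U-216-fa

Letter: letters move forward 1 place in the alphabet, so P, Q, R, S, T → U.
Second component — perfect cubes: 1³, 2³, 3³, …: 1, 8, 27, 64, 125 → 216.
Note: runs backward through the solfège scale do→ti, so re, do, ti, la, sol → fa.
Putting it together: U-216-fa.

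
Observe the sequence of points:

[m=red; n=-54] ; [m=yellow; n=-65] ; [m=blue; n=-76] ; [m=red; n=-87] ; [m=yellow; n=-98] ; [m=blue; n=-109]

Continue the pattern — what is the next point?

[m=red; n=-120]

M goes red, yellow, blue, red, yellow, blue → red (repeats red → yellow → blue).
N: −11 each step; -54, -65, -76, -87, -98, -109 → -120.
Putting it together: [m=red; n=-120].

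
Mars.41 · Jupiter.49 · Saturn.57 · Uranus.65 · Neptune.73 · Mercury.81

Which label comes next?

Venus.89

Planet: runs through the planets Mercury→Neptune; Mars, Jupiter, Saturn, Uranus, Neptune, Mercury → Venus.
Second component goes 41, 49, 57, 65, 73, 81 → 89 (+8 each step).
Putting it together: Venus.89.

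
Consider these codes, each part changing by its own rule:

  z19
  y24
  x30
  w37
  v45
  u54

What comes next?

t64

Letter: letters move back 1 place in the alphabet; z, y, x, w, v, u → t.
Second component: 19, 24, 30, 37, 45, 54 → 64 (differences are 5, 6, 7, … (increasing by 1 each time)).
So the next code is t64.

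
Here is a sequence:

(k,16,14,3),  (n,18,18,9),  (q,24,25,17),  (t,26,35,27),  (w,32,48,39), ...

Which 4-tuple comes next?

For the letter, letters move forward 3 places in the alphabet: k, n, q, t, w → z.
Second slot — alternating steps +2, +6, +2, +6, …: 16, 18, 24, 26, 32 → 34.
Third slot: 14, 18, 25, 35, 48 → 64 (differences are 4, 7, 10, … (increasing by 3 each time)).
Fourth slot goes 3, 9, 17, 27, 39 → 53 (differences are 6, 8, 10, … (increasing by 2 each time)).
Combining the parts gives (z,34,64,53).

(z,34,64,53)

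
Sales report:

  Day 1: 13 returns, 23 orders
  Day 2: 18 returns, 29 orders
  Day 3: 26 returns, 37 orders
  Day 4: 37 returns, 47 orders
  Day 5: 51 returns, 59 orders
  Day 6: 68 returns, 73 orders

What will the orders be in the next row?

89

Returns: differences are 5, 8, 11, … (increasing by 3 each time), so 13, 18, 26, 37, 51, 68 → 88.
Orders: differences are 6, 8, 10, … (increasing by 2 each time), so 23, 29, 37, 47, 59, 73 → 89.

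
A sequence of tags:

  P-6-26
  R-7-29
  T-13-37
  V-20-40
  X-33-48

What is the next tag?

For the letter, letters move forward 2 places in the alphabet: P, R, T, V, X → Z.
For the second component, each term is the sum of the two before it: 6, 7, 13, 20, 33 → 53.
Third component: 26, 29, 37, 40, 48 → 51 (alternating steps +3, +8, +3, +8, …).
Combining the parts gives Z-53-51.

Z-53-51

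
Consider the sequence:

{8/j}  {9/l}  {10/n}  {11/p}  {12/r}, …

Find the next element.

{13/t}

For the first value, +1 each step: 8, 9, 10, 11, 12 → 13.
Letter — letters move forward 2 places in the alphabet: j, l, n, p, r → t.
Putting it together: {13/t}.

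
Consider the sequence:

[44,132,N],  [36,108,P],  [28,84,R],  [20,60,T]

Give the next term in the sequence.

[12,36,V]

For the first entry, −8 each step: 44, 36, 28, 20 → 12.
Second entry: always 3 × the first entry, so 132, 108, 84, 60 → 36.
Letter: N, P, R, T → V (letters move forward 2 places in the alphabet).
Putting it together: [12,36,V].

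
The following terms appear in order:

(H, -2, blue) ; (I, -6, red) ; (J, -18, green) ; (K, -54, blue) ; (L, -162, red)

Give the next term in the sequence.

Letter: H, I, J, K, L → M (letters move forward 1 place in the alphabet).
Second value: -2, -6, -18, -54, -162 → -486 (×3 each step).
Colour — repeats blue → red → green: blue, red, green, blue, red → green.
Combining the parts gives (M, -486, green).

(M, -486, green)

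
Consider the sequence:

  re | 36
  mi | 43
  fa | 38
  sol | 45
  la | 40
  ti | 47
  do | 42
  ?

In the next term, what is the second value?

Note: re, mi, fa, sol, la, ti, do → re (runs through the solfège scale do→ti).
Second value: alternating steps +7, −5, +7, −5, …, so 36, 43, 38, 45, 40, 47, 42 → 49.

49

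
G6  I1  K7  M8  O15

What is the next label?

Letter: letters move forward 2 places in the alphabet; G, I, K, M, O → Q.
Second component: 6, 1, 7, 8, 15 → 23 (each term is the sum of the two before it).
Combining the parts gives Q23.

Q23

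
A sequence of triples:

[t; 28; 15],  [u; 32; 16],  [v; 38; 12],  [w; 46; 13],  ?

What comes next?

Letter: letters move forward 1 place in the alphabet, so t, u, v, w → x.
Second part: differences are 4, 6, 8, … (increasing by 2 each time), so 28, 32, 38, 46 → 56.
Third part: alternating steps +1, −4, +1, −4, …, so 15, 16, 12, 13 → 9.
So the next triple is [x; 56; 9].

[x; 56; 9]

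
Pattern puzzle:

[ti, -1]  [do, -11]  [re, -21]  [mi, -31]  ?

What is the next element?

[fa, -41]

Note — runs through the solfège scale do→ti: ti, do, re, mi → fa.
Second component goes -1, -11, -21, -31 → -41 (−10 each step).
Combining the parts gives [fa, -41].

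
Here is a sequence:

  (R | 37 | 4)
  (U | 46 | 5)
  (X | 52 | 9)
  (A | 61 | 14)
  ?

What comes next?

For the letter, letters move forward 3 places in the alphabet, wrapping Z→A: R, U, X, A → D.
Second coordinate: 37, 46, 52, 61 → 67 (alternating steps +9, +6, +9, +6, …).
Third coordinate goes 4, 5, 9, 14 → 23 (each term is the sum of the two before it).
Putting it together: (D | 67 | 23).

(D | 67 | 23)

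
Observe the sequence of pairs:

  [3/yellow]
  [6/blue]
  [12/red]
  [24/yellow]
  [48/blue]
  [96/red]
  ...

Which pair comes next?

For the first coordinate, ×2 each step: 3, 6, 12, 24, 48, 96 → 192.
Colour: repeats yellow → blue → red; yellow, blue, red, yellow, blue, red → yellow.
Putting it together: [192/yellow].

[192/yellow]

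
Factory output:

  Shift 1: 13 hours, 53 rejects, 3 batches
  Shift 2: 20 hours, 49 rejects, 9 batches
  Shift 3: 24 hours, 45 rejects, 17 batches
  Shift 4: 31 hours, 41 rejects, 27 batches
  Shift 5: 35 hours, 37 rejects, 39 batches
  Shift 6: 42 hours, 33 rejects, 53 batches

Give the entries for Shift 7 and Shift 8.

46 hours, 29 rejects, 69 batches; 53 hours, 25 rejects, 87 batches

For the hours, alternating steps +7, +4, +7, +4, …: 13, 20, 24, 31, 35, 42 → 46 → 53.
Rejects — −4 each step: 53, 49, 45, 41, 37, 33 → 29 → 25.
Batches — differences are 6, 8, 10, … (increasing by 2 each time): 3, 9, 17, 27, 39, 53 → 69 → 87.
Putting the parts together: 46 hours, 29 rejects, 69 batches and then 53 hours, 25 rejects, 87 batches.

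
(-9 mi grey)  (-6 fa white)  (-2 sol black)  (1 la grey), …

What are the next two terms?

First part goes -9, -6, -2, 1 → 5 → 8 (alternating steps +3, +4, +3, +4, …).
For the note, runs through the solfège scale do→ti: mi, fa, sol, la → ti → do.
Shade: repeats grey → white → black; grey, white, black, grey → white → black.
So the next two terms are (5 ti white) and (8 do black).

(5 ti white), (8 do black)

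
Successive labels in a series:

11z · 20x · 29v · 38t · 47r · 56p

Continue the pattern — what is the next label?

First component: +9 each step; 11, 20, 29, 38, 47, 56 → 65.
Letter: letters move back 2 places in the alphabet; z, x, v, t, r, p → n.
Combining the parts gives 65n.

65n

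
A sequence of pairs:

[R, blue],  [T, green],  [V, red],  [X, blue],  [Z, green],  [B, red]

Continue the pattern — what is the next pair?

For the letter, letters move forward 2 places in the alphabet, wrapping Z→A: R, T, V, X, Z, B → D.
Colour: repeats blue → green → red; blue, green, red, blue, green, red → blue.
So the next pair is [D, blue].

[D, blue]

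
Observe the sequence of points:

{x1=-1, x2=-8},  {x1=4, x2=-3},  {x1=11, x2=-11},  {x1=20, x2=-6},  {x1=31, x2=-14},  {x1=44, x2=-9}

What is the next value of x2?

-17

X2 goes -8, -3, -11, -6, -14, -9 → -17 (alternating steps +5, −8, +5, −8, …).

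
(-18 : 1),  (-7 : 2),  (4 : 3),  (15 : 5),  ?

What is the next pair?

(26 : 8)

First component: -18, -7, 4, 15 → 26 (+11 each step).
Second component: 1, 2, 3, 5 → 8 (each term is the sum of the two before it).
So the next pair is (26 : 8).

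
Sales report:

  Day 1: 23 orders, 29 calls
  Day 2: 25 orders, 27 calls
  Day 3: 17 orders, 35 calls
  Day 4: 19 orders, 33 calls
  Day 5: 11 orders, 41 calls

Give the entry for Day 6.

Orders: alternating steps +2, −8, +2, −8, …; 23, 25, 17, 19, 11 → 13.
Calls goes 29, 27, 35, 33, 41 → 39 (together with the orders always sums to 52).
Combining the parts gives 13 orders, 39 calls.

13 orders, 39 calls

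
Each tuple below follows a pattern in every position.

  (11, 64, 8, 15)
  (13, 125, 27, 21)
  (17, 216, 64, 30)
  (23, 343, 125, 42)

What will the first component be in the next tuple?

31

For the first component, differences are 2, 4, 6, … (increasing by 2 each time): 11, 13, 17, 23 → 31.
Second component — perfect cubes: 4³, 5³, 6³, …: 64, 125, 216, 343 → 512.
Third component — perfect cubes: 2³, 3³, 4³, …: 8, 27, 64, 125 → 216.
Fourth component goes 15, 21, 30, 42 → 57 (differences are 6, 9, 12, … (increasing by 3 each time)).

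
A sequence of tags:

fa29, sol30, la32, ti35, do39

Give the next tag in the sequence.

re44

Note — runs through the solfège scale do→ti: fa, sol, la, ti, do → re.
Second component — differences are 1, 2, 3, … (increasing by 1 each time): 29, 30, 32, 35, 39 → 44.
Putting it together: re44.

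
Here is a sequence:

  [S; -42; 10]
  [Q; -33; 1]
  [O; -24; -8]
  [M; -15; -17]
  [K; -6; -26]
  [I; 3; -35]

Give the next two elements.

Letter — letters move back 2 places in the alphabet: S, Q, O, M, K, I → G → E.
For the second part, +9 each step: -42, -33, -24, -15, -6, 3 → 12 → 21.
Third part: 10, 1, -8, -17, -26, -35 → -44 → -53 (together with the second part always sums to -32).
So the next two elements are [G; 12; -44] and [E; 21; -53].

[G; 12; -44], [E; 21; -53]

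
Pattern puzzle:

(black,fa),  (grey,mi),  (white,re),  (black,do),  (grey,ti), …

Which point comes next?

(white,la)

Shade: black, grey, white, black, grey → white (repeats black → grey → white).
For the note, runs backward through the solfège scale do→ti: fa, mi, re, do, ti → la.
Combining the parts gives (white,la).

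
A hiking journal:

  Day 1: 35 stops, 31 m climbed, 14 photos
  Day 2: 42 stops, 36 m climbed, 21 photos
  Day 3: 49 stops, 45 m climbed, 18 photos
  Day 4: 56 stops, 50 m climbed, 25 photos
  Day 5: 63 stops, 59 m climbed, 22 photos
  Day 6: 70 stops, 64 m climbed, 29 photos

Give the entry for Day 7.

77 stops, 73 m climbed, 26 photos

Stops: 35, 42, 49, 56, 63, 70 → 77 (+7 each step).
M climbed: 31, 36, 45, 50, 59, 64 → 73 (alternating steps +5, +9, +5, +9, …).
Photos — alternating steps +7, −3, +7, −3, …: 14, 21, 18, 25, 22, 29 → 26.
Putting it together: 77 stops, 73 m climbed, 26 photos.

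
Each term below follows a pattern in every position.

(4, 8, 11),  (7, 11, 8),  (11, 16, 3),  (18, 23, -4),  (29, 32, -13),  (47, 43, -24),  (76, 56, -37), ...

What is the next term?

First component goes 4, 7, 11, 18, 29, 47, 76 → 123 (each term is the sum of the two before it).
Second component goes 8, 11, 16, 23, 32, 43, 56 → 71 (differences are 3, 5, 7, … (increasing by 2 each time)).
Third component: together with the second component always sums to 19; 11, 8, 3, -4, -13, -24, -37 → -52.
Combining the parts gives (123, 71, -52).

(123, 71, -52)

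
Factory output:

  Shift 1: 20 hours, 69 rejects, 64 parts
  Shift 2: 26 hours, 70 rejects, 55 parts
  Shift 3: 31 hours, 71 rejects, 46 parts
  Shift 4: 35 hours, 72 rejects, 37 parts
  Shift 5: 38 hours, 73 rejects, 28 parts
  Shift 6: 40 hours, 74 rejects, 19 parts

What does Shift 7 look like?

Hours goes 20, 26, 31, 35, 38, 40 → 41 (differences are 6, 5, 4, … (decreasing by 1 each time)).
Rejects — +1 each step: 69, 70, 71, 72, 73, 74 → 75.
Parts: −9 each step, so 64, 55, 46, 37, 28, 19 → 10.
So the next row is 41 hours, 75 rejects, 10 parts.

41 hours, 75 rejects, 10 parts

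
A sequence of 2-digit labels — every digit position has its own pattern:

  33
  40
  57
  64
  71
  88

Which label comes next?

First digit: +1 each step, mod 10, so 3, 4, 5, 6, 7, 8 → 9.
Second digit goes 3, 0, 7, 4, 1, 8 → 5 (−3 each step, mod 10).
So the next label is 95.

95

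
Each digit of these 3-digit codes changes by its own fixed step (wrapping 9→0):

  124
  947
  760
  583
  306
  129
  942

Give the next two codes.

First digit: −2 each step, mod 10; 1, 9, 7, 5, 3, 1, 9 → 7 → 5.
Second digit — +2 each step, mod 10: 2, 4, 6, 8, 0, 2, 4 → 6 → 8.
Third digit goes 4, 7, 0, 3, 6, 9, 2 → 5 → 8 (+3 each step, mod 10).
Putting the parts together: 765 and then 588.

765, 588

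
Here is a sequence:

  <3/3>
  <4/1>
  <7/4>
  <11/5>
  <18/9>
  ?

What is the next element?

First slot: each term is the sum of the two before it, so 3, 4, 7, 11, 18 → 29.
Second slot: 3, 1, 4, 5, 9 → 14 (each term is the sum of the two before it).
Combining the parts gives <29/14>.

<29/14>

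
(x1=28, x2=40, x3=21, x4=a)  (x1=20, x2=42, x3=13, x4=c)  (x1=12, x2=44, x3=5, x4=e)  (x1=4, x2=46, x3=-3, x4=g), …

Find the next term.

(x1=-4, x2=48, x3=-11, x4=i)

X1 goes 28, 20, 12, 4 → -4 (−8 each step).
X2 — +2 each step: 40, 42, 44, 46 → 48.
X3 — always 7 less than the x1: 21, 13, 5, -3 → -11.
X4 — letters move forward 2 places in the alphabet: a, c, e, g → i.
Putting it together: (x1=-4, x2=48, x3=-11, x4=i).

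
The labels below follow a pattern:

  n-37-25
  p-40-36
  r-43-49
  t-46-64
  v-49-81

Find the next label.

x-52-100

Letter: letters move forward 2 places in the alphabet; n, p, r, t, v → x.
Second component: +3 each step, so 37, 40, 43, 46, 49 → 52.
For the third component, perfect squares: 5², 6², 7², …: 25, 36, 49, 64, 81 → 100.
Putting it together: x-52-100.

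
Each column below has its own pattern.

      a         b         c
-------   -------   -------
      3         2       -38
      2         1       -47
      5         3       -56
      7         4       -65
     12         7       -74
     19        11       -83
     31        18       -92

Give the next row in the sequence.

50  29  -101

Column a goes 3, 2, 5, 7, 12, 19, 31 → 50 (each term is the sum of the two before it).
Column b: each term is the sum of the two before it, so 2, 1, 3, 4, 7, 11, 18 → 29.
Column c: −9 each step, so -38, -47, -56, -65, -74, -83, -92 → -101.
So the next row is 50  29  -101.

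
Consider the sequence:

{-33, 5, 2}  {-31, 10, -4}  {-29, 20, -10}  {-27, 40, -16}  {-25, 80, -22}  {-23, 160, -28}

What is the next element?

{-21, 320, -34}

First coordinate: +2 each step, so -33, -31, -29, -27, -25, -23 → -21.
Second coordinate goes 5, 10, 20, 40, 80, 160 → 320 (×2 each step).
Third coordinate: −6 each step, so 2, -4, -10, -16, -22, -28 → -34.
Putting it together: {-21, 320, -34}.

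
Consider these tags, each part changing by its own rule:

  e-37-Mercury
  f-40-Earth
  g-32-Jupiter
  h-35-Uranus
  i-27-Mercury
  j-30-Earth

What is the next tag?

Letter — letters move forward 1 place in the alphabet: e, f, g, h, i, j → k.
For the second component, alternating steps +3, −8, +3, −8, …: 37, 40, 32, 35, 27, 30 → 22.
Planet: repeats Mercury → Earth → Jupiter → Uranus, so Mercury, Earth, Jupiter, Uranus, Mercury, Earth → Jupiter.
Combining the parts gives k-22-Jupiter.

k-22-Jupiter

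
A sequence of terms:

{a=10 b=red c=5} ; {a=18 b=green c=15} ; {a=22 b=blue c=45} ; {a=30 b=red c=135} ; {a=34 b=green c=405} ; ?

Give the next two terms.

{a=42 b=blue c=1215}, {a=46 b=red c=3645}

For the a, alternating steps +8, +4, +8, +4, …: 10, 18, 22, 30, 34 → 42 → 46.
B — repeats red → green → blue: red, green, blue, red, green → blue → red.
C: ×3 each step, so 5, 15, 45, 135, 405 → 1215 → 3645.
So the next two terms are {a=42 b=blue c=1215} and {a=46 b=red c=3645}.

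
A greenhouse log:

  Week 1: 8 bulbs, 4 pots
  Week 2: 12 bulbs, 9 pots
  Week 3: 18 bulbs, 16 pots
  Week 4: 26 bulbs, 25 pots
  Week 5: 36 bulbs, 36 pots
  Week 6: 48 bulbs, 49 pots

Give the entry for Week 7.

Bulbs: differences are 4, 6, 8, … (increasing by 2 each time); 8, 12, 18, 26, 36, 48 → 62.
Pots: perfect squares: 2², 3², 4², …, so 4, 9, 16, 25, 36, 49 → 64.
Combining the parts gives 62 bulbs, 64 pots.

62 bulbs, 64 pots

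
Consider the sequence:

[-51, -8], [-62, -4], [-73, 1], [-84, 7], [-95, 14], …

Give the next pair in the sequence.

First slot goes -51, -62, -73, -84, -95 → -106 (−11 each step).
Second slot: differences are 4, 5, 6, … (increasing by 1 each time); -8, -4, 1, 7, 14 → 22.
Combining the parts gives [-106, 22].

[-106, 22]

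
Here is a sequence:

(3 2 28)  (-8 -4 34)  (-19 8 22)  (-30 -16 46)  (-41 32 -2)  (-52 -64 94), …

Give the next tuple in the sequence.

(-63 128 -98)

First component: 3, -8, -19, -30, -41, -52 → -63 (−11 each step).
Second component: 2, -4, 8, -16, 32, -64 → 128 (×(-2) each step).
Third component: together with the second component always sums to 30; 28, 34, 22, 46, -2, 94 → -98.
So the next tuple is (-63 128 -98).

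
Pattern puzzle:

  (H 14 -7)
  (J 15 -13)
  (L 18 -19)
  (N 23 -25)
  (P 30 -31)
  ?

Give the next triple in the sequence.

(R 39 -37)

Letter: letters move forward 2 places in the alphabet; H, J, L, N, P → R.
Second coordinate: 14, 15, 18, 23, 30 → 39 (differences are 1, 3, 5, … (increasing by 2 each time)).
For the third coordinate, −6 each step: -7, -13, -19, -25, -31 → -37.
So the next triple is (R 39 -37).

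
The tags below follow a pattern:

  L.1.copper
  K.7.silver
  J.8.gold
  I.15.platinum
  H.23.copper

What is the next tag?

Letter: L, K, J, I, H → G (letters move back 1 place in the alphabet).
For the second component, each term is the sum of the two before it: 1, 7, 8, 15, 23 → 38.
Metal goes copper, silver, gold, platinum, copper → silver (repeats copper → silver → gold → platinum).
So the next tag is G.38.silver.

G.38.silver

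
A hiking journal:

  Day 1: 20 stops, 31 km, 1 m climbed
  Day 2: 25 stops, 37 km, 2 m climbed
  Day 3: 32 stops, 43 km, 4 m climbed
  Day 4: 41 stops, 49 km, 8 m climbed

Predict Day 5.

Stops: 20, 25, 32, 41 → 52 (differences are 5, 7, 9, … (increasing by 2 each time)).
Km goes 31, 37, 43, 49 → 55 (+6 each step).
M climbed — ×2 each step: 1, 2, 4, 8 → 16.
So the next line is 52 stops, 55 km, 16 m climbed.

52 stops, 55 km, 16 m climbed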